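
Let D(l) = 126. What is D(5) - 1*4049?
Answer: -3923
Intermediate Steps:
D(5) - 1*4049 = 126 - 1*4049 = 126 - 4049 = -3923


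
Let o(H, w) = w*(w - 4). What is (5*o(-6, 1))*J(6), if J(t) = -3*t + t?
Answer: 180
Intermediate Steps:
J(t) = -2*t
o(H, w) = w*(-4 + w)
(5*o(-6, 1))*J(6) = (5*(1*(-4 + 1)))*(-2*6) = (5*(1*(-3)))*(-12) = (5*(-3))*(-12) = -15*(-12) = 180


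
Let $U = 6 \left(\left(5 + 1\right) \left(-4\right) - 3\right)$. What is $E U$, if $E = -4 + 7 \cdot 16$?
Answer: $-17496$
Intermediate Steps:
$U = -162$ ($U = 6 \left(6 \left(-4\right) - 3\right) = 6 \left(-24 - 3\right) = 6 \left(-27\right) = -162$)
$E = 108$ ($E = -4 + 112 = 108$)
$E U = 108 \left(-162\right) = -17496$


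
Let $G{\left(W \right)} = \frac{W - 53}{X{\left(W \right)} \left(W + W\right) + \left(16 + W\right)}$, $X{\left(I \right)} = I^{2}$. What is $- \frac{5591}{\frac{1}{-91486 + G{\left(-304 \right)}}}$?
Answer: $\frac{1690628488372637}{3305248} \approx 5.115 \cdot 10^{8}$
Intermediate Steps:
$G{\left(W \right)} = \frac{-53 + W}{16 + W + 2 W^{3}}$ ($G{\left(W \right)} = \frac{W - 53}{W^{2} \left(W + W\right) + \left(16 + W\right)} = \frac{-53 + W}{W^{2} \cdot 2 W + \left(16 + W\right)} = \frac{-53 + W}{2 W^{3} + \left(16 + W\right)} = \frac{-53 + W}{16 + W + 2 W^{3}}$)
$- \frac{5591}{\frac{1}{-91486 + G{\left(-304 \right)}}} = - \frac{5591}{\frac{1}{-91486 + \frac{-53 - 304}{16 - 304 + 2 \left(-304\right)^{3}}}} = - \frac{5591}{\frac{1}{-91486 + \frac{1}{16 - 304 + 2 \left(-28094464\right)} \left(-357\right)}} = - \frac{5591}{\frac{1}{-91486 + \frac{1}{16 - 304 - 56188928} \left(-357\right)}} = - \frac{5591}{\frac{1}{-91486 + \frac{1}{-56189216} \left(-357\right)}} = - \frac{5591}{\frac{1}{-91486 - - \frac{21}{3305248}}} = - \frac{5591}{\frac{1}{-91486 + \frac{21}{3305248}}} = - \frac{5591}{\frac{1}{- \frac{302383918507}{3305248}}} = - \frac{5591}{- \frac{3305248}{302383918507}} = \left(-5591\right) \left(- \frac{302383918507}{3305248}\right) = \frac{1690628488372637}{3305248}$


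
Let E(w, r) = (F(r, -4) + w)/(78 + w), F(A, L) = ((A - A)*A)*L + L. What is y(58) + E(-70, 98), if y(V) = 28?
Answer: 75/4 ≈ 18.750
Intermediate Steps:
F(A, L) = L (F(A, L) = (0*A)*L + L = 0*L + L = 0 + L = L)
E(w, r) = (-4 + w)/(78 + w)
y(58) + E(-70, 98) = 28 + (-4 - 70)/(78 - 70) = 28 - 74/8 = 28 + (1/8)*(-74) = 28 - 37/4 = 75/4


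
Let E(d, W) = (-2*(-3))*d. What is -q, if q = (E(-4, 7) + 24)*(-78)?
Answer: 0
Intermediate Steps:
E(d, W) = 6*d
q = 0 (q = (6*(-4) + 24)*(-78) = (-24 + 24)*(-78) = 0*(-78) = 0)
-q = -1*0 = 0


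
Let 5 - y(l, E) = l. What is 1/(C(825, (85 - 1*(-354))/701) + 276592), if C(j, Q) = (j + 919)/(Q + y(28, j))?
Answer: 3921/1084211596 ≈ 3.6165e-6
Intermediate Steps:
y(l, E) = 5 - l
C(j, Q) = (919 + j)/(-23 + Q) (C(j, Q) = (j + 919)/(Q + (5 - 1*28)) = (919 + j)/(Q + (5 - 28)) = (919 + j)/(Q - 23) = (919 + j)/(-23 + Q))
1/(C(825, (85 - 1*(-354))/701) + 276592) = 1/((919 + 825)/(-23 + (85 - 1*(-354))/701) + 276592) = 1/(1744/(-23 + (85 + 354)*(1/701)) + 276592) = 1/(1744/(-23 + 439*(1/701)) + 276592) = 1/(1744/(-23 + 439/701) + 276592) = 1/(1744/(-15684/701) + 276592) = 1/(-701/15684*1744 + 276592) = 1/(-305636/3921 + 276592) = 1/(1084211596/3921) = 3921/1084211596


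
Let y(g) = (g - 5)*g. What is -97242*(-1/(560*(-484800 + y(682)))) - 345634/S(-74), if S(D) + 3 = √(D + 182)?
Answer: -2234207431213/213314640 - 691268*√3/33 ≈ -46756.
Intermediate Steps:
S(D) = -3 + √(182 + D) (S(D) = -3 + √(D + 182) = -3 + √(182 + D))
y(g) = g*(-5 + g) (y(g) = (-5 + g)*g = g*(-5 + g))
-97242*(-1/(560*(-484800 + y(682)))) - 345634/S(-74) = -97242*(-1/(560*(-484800 + 682*(-5 + 682)))) - 345634/(-3 + √(182 - 74)) = -97242*(-1/(560*(-484800 + 682*677))) - 345634/(-3 + √108) = -97242*(-1/(560*(-484800 + 461714))) - 345634/(-3 + 6*√3) = -97242/((-560/(1/(-23086)))) - 345634/(-3 + 6*√3) = -97242/((-560/(-1/23086))) - 345634/(-3 + 6*√3) = -97242/((-560*(-23086))) - 345634/(-3 + 6*√3) = -97242/12928160 - 345634/(-3 + 6*√3) = -97242*1/12928160 - 345634/(-3 + 6*√3) = -48621/6464080 - 345634/(-3 + 6*√3)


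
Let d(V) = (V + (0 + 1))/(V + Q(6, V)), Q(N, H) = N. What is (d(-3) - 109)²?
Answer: 108241/9 ≈ 12027.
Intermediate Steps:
d(V) = (1 + V)/(6 + V) (d(V) = (V + (0 + 1))/(V + 6) = (V + 1)/(6 + V) = (1 + V)/(6 + V))
(d(-3) - 109)² = ((1 - 3)/(6 - 3) - 109)² = (-2/3 - 109)² = ((⅓)*(-2) - 109)² = (-⅔ - 109)² = (-329/3)² = 108241/9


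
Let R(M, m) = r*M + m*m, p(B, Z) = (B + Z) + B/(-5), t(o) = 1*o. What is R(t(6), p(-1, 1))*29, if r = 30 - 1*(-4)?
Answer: 147929/25 ≈ 5917.2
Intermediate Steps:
r = 34 (r = 30 + 4 = 34)
t(o) = o
p(B, Z) = Z + 4*B/5 (p(B, Z) = (B + Z) + B*(-⅕) = (B + Z) - B/5 = Z + 4*B/5)
R(M, m) = m² + 34*M (R(M, m) = 34*M + m*m = 34*M + m² = m² + 34*M)
R(t(6), p(-1, 1))*29 = ((1 + (⅘)*(-1))² + 34*6)*29 = ((1 - ⅘)² + 204)*29 = ((⅕)² + 204)*29 = (1/25 + 204)*29 = (5101/25)*29 = 147929/25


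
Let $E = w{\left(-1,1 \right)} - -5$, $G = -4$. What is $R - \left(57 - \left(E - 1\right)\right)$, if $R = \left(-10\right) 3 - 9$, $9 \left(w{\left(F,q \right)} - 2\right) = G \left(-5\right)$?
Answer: $- \frac{790}{9} \approx -87.778$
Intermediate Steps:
$w{\left(F,q \right)} = \frac{38}{9}$ ($w{\left(F,q \right)} = 2 + \frac{\left(-4\right) \left(-5\right)}{9} = 2 + \frac{1}{9} \cdot 20 = 2 + \frac{20}{9} = \frac{38}{9}$)
$E = \frac{83}{9}$ ($E = \frac{38}{9} - -5 = \frac{38}{9} + 5 = \frac{83}{9} \approx 9.2222$)
$R = -39$ ($R = -30 - 9 = -39$)
$R - \left(57 - \left(E - 1\right)\right) = -39 - \left(57 - \left(\frac{83}{9} - 1\right)\right) = -39 - \left(57 - \frac{74}{9}\right) = -39 - \frac{439}{9} = - \frac{790}{9}$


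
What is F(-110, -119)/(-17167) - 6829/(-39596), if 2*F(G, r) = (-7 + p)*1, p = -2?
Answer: 117411625/679744532 ≈ 0.17273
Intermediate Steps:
F(G, r) = -9/2 (F(G, r) = ((-7 - 2)*1)/2 = (-9*1)/2 = (½)*(-9) = -9/2)
F(-110, -119)/(-17167) - 6829/(-39596) = -9/2/(-17167) - 6829/(-39596) = -9/2*(-1/17167) - 6829*(-1/39596) = 9/34334 + 6829/39596 = 117411625/679744532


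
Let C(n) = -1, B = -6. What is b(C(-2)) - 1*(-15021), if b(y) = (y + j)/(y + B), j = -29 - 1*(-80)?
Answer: 105097/7 ≈ 15014.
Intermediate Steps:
j = 51 (j = -29 + 80 = 51)
b(y) = (51 + y)/(-6 + y) (b(y) = (y + 51)/(y - 6) = (51 + y)/(-6 + y))
b(C(-2)) - 1*(-15021) = (51 - 1)/(-6 - 1) - 1*(-15021) = 50/(-7) + 15021 = -1/7*50 + 15021 = -50/7 + 15021 = 105097/7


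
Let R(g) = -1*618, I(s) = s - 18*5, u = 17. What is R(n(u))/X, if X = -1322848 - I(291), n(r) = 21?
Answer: 618/1323049 ≈ 0.00046710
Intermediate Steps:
I(s) = -90 + s (I(s) = s - 90 = -90 + s)
R(g) = -618
X = -1323049 (X = -1322848 - (-90 + 291) = -1322848 - 1*201 = -1322848 - 201 = -1323049)
R(n(u))/X = -618/(-1323049) = -618*(-1/1323049) = 618/1323049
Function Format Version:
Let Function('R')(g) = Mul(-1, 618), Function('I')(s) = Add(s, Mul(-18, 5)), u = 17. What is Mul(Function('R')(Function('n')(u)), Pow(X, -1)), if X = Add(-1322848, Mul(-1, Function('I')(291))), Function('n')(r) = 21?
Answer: Rational(618, 1323049) ≈ 0.00046710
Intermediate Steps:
Function('I')(s) = Add(-90, s) (Function('I')(s) = Add(s, -90) = Add(-90, s))
Function('R')(g) = -618
X = -1323049 (X = Add(-1322848, Mul(-1, Add(-90, 291))) = Add(-1322848, Mul(-1, 201)) = Add(-1322848, -201) = -1323049)
Mul(Function('R')(Function('n')(u)), Pow(X, -1)) = Mul(-618, Pow(-1323049, -1)) = Mul(-618, Rational(-1, 1323049)) = Rational(618, 1323049)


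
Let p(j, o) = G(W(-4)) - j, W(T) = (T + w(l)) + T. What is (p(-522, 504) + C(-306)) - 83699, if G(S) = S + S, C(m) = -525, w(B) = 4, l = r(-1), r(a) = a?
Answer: -83710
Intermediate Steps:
l = -1
W(T) = 4 + 2*T (W(T) = (T + 4) + T = (4 + T) + T = 4 + 2*T)
G(S) = 2*S
p(j, o) = -8 - j (p(j, o) = 2*(4 + 2*(-4)) - j = 2*(4 - 8) - j = 2*(-4) - j = -8 - j)
(p(-522, 504) + C(-306)) - 83699 = ((-8 - 1*(-522)) - 525) - 83699 = ((-8 + 522) - 525) - 83699 = (514 - 525) - 83699 = -11 - 83699 = -83710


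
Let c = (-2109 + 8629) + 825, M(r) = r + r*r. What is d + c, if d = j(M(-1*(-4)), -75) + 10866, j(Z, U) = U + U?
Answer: 18061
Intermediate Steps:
M(r) = r + r²
j(Z, U) = 2*U
c = 7345 (c = 6520 + 825 = 7345)
d = 10716 (d = 2*(-75) + 10866 = -150 + 10866 = 10716)
d + c = 10716 + 7345 = 18061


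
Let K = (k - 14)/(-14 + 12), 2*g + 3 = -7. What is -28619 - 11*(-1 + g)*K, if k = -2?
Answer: -28091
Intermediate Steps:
g = -5 (g = -3/2 + (½)*(-7) = -3/2 - 7/2 = -5)
K = 8 (K = (-2 - 14)/(-14 + 12) = -16/(-2) = -16*(-½) = 8)
-28619 - 11*(-1 + g)*K = -28619 - 11*(-1 - 5)*8 = -28619 - 11*(-6)*8 = -28619 - (-66)*8 = -28619 - 1*(-528) = -28619 + 528 = -28091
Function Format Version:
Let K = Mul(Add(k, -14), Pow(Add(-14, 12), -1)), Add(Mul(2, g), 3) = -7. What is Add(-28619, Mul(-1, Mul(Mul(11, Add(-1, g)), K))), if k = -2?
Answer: -28091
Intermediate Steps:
g = -5 (g = Add(Rational(-3, 2), Mul(Rational(1, 2), -7)) = Add(Rational(-3, 2), Rational(-7, 2)) = -5)
K = 8 (K = Mul(Add(-2, -14), Pow(Add(-14, 12), -1)) = Mul(-16, Pow(-2, -1)) = Mul(-16, Rational(-1, 2)) = 8)
Add(-28619, Mul(-1, Mul(Mul(11, Add(-1, g)), K))) = Add(-28619, Mul(-1, Mul(Mul(11, Add(-1, -5)), 8))) = Add(-28619, Mul(-1, Mul(Mul(11, -6), 8))) = Add(-28619, Mul(-1, Mul(-66, 8))) = Add(-28619, Mul(-1, -528)) = Add(-28619, 528) = -28091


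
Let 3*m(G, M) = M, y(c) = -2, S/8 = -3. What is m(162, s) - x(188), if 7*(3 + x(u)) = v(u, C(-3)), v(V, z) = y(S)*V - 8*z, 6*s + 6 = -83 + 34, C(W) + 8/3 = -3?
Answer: 5945/126 ≈ 47.183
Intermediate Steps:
S = -24 (S = 8*(-3) = -24)
C(W) = -17/3 (C(W) = -8/3 - 3 = -17/3)
s = -55/6 (s = -1 + (-83 + 34)/6 = -1 + (⅙)*(-49) = -1 - 49/6 = -55/6 ≈ -9.1667)
v(V, z) = -8*z - 2*V (v(V, z) = -2*V - 8*z = -8*z - 2*V)
x(u) = 73/21 - 2*u/7 (x(u) = -3 + (-8*(-17/3) - 2*u)/7 = -3 + (136/3 - 2*u)/7 = -3 + (136/21 - 2*u/7) = 73/21 - 2*u/7)
m(G, M) = M/3
m(162, s) - x(188) = (⅓)*(-55/6) - (73/21 - 2/7*188) = -55/18 - (73/21 - 376/7) = -55/18 - 1*(-1055/21) = -55/18 + 1055/21 = 5945/126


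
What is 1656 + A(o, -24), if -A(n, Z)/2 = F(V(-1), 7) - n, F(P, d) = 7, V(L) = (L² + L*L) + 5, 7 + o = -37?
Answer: 1554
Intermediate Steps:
o = -44 (o = -7 - 37 = -44)
V(L) = 5 + 2*L² (V(L) = (L² + L²) + 5 = 2*L² + 5 = 5 + 2*L²)
A(n, Z) = -14 + 2*n (A(n, Z) = -2*(7 - n) = -14 + 2*n)
1656 + A(o, -24) = 1656 + (-14 + 2*(-44)) = 1656 + (-14 - 88) = 1656 - 102 = 1554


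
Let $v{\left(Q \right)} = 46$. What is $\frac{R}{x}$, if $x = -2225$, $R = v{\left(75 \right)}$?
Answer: $- \frac{46}{2225} \approx -0.020674$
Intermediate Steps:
$R = 46$
$\frac{R}{x} = \frac{46}{-2225} = 46 \left(- \frac{1}{2225}\right) = - \frac{46}{2225}$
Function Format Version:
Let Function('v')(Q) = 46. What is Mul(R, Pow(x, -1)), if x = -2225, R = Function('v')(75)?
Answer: Rational(-46, 2225) ≈ -0.020674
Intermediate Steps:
R = 46
Mul(R, Pow(x, -1)) = Mul(46, Pow(-2225, -1)) = Mul(46, Rational(-1, 2225)) = Rational(-46, 2225)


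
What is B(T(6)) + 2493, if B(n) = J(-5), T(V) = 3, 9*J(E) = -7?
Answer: 22430/9 ≈ 2492.2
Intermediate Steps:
J(E) = -7/9 (J(E) = (1/9)*(-7) = -7/9)
B(n) = -7/9
B(T(6)) + 2493 = -7/9 + 2493 = 22430/9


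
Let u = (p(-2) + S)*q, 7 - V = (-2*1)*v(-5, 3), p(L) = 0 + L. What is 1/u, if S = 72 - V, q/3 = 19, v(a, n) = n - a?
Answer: 1/2679 ≈ 0.00037327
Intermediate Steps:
p(L) = L
q = 57 (q = 3*19 = 57)
V = 23 (V = 7 - (-2*1)*(3 - 1*(-5)) = 7 - (-2)*(3 + 5) = 7 - (-2)*8 = 7 - 1*(-16) = 7 + 16 = 23)
S = 49 (S = 72 - 1*23 = 72 - 23 = 49)
u = 2679 (u = (-2 + 49)*57 = 47*57 = 2679)
1/u = 1/2679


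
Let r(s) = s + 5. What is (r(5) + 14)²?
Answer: 576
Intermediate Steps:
r(s) = 5 + s
(r(5) + 14)² = ((5 + 5) + 14)² = (10 + 14)² = 24² = 576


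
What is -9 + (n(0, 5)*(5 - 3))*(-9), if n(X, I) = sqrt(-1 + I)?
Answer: -45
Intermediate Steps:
-9 + (n(0, 5)*(5 - 3))*(-9) = -9 + (sqrt(-1 + 5)*(5 - 3))*(-9) = -9 + (sqrt(4)*2)*(-9) = -9 + (2*2)*(-9) = -9 + 4*(-9) = -9 - 36 = -45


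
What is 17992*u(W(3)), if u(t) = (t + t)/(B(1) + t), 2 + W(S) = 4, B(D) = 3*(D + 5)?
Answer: 17992/5 ≈ 3598.4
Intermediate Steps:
B(D) = 15 + 3*D (B(D) = 3*(5 + D) = 15 + 3*D)
W(S) = 2 (W(S) = -2 + 4 = 2)
u(t) = 2*t/(18 + t) (u(t) = (t + t)/((15 + 3*1) + t) = (2*t)/((15 + 3) + t) = (2*t)/(18 + t) = 2*t/(18 + t))
17992*u(W(3)) = 17992*(2*2/(18 + 2)) = 17992*(2*2/20) = 17992*(2*2*(1/20)) = 17992*(⅕) = 17992/5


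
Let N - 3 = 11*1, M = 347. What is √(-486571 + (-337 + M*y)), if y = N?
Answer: 5*I*√19282 ≈ 694.3*I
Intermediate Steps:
N = 14 (N = 3 + 11*1 = 3 + 11 = 14)
y = 14
√(-486571 + (-337 + M*y)) = √(-486571 + (-337 + 347*14)) = √(-486571 + (-337 + 4858)) = √(-486571 + 4521) = √(-482050) = 5*I*√19282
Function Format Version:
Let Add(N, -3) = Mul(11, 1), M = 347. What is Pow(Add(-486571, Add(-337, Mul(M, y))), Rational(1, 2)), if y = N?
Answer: Mul(5, I, Pow(19282, Rational(1, 2))) ≈ Mul(694.30, I)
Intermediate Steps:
N = 14 (N = Add(3, Mul(11, 1)) = Add(3, 11) = 14)
y = 14
Pow(Add(-486571, Add(-337, Mul(M, y))), Rational(1, 2)) = Pow(Add(-486571, Add(-337, Mul(347, 14))), Rational(1, 2)) = Pow(Add(-486571, Add(-337, 4858)), Rational(1, 2)) = Pow(Add(-486571, 4521), Rational(1, 2)) = Pow(-482050, Rational(1, 2)) = Mul(5, I, Pow(19282, Rational(1, 2)))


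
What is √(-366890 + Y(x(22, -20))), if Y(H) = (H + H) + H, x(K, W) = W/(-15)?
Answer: I*√366886 ≈ 605.71*I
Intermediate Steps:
x(K, W) = -W/15 (x(K, W) = W*(-1/15) = -W/15)
Y(H) = 3*H (Y(H) = 2*H + H = 3*H)
√(-366890 + Y(x(22, -20))) = √(-366890 + 3*(-1/15*(-20))) = √(-366890 + 3*(4/3)) = √(-366890 + 4) = √(-366886) = I*√366886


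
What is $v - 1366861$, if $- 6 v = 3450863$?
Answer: $- \frac{11652029}{6} \approx -1.942 \cdot 10^{6}$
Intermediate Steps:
$v = - \frac{3450863}{6}$ ($v = \left(- \frac{1}{6}\right) 3450863 = - \frac{3450863}{6} \approx -5.7514 \cdot 10^{5}$)
$v - 1366861 = - \frac{3450863}{6} - 1366861 = - \frac{11652029}{6}$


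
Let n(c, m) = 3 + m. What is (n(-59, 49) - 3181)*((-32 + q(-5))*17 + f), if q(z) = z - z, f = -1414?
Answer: 6126582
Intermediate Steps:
q(z) = 0
(n(-59, 49) - 3181)*((-32 + q(-5))*17 + f) = ((3 + 49) - 3181)*((-32 + 0)*17 - 1414) = (52 - 3181)*(-32*17 - 1414) = -3129*(-544 - 1414) = -3129*(-1958) = 6126582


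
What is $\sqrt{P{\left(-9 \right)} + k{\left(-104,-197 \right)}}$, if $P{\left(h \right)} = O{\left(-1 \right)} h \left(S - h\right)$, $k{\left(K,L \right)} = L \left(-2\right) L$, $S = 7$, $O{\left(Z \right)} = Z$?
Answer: $i \sqrt{77474} \approx 278.34 i$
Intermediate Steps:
$k{\left(K,L \right)} = - 2 L^{2}$ ($k{\left(K,L \right)} = - 2 L L = - 2 L^{2}$)
$P{\left(h \right)} = - h \left(7 - h\right)$
$\sqrt{P{\left(-9 \right)} + k{\left(-104,-197 \right)}} = \sqrt{- 9 \left(-7 - 9\right) - 2 \left(-197\right)^{2}} = \sqrt{\left(-9\right) \left(-16\right) - 77618} = \sqrt{144 - 77618} = \sqrt{-77474} = i \sqrt{77474}$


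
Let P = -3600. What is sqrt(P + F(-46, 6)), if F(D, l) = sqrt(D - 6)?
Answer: sqrt(-3600 + 2*I*sqrt(13)) ≈ 0.0601 + 60.0*I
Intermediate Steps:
F(D, l) = sqrt(-6 + D)
sqrt(P + F(-46, 6)) = sqrt(-3600 + sqrt(-6 - 46)) = sqrt(-3600 + sqrt(-52)) = sqrt(-3600 + 2*I*sqrt(13))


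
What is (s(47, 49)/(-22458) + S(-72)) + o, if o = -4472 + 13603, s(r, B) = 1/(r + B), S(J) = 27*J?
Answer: 15494942015/2155968 ≈ 7187.0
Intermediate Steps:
s(r, B) = 1/(B + r)
o = 9131
(s(47, 49)/(-22458) + S(-72)) + o = (1/((49 + 47)*(-22458)) + 27*(-72)) + 9131 = (-1/22458/96 - 1944) + 9131 = ((1/96)*(-1/22458) - 1944) + 9131 = (-1/2155968 - 1944) + 9131 = -4191201793/2155968 + 9131 = 15494942015/2155968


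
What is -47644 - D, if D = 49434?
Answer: -97078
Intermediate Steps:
-47644 - D = -47644 - 1*49434 = -47644 - 49434 = -97078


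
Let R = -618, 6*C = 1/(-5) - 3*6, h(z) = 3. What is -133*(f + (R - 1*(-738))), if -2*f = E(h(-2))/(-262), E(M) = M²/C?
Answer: -54357195/3406 ≈ -15959.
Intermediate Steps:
C = -91/30 (C = (1/(-5) - 3*6)/6 = (-⅕ - 18)/6 = (⅙)*(-91/5) = -91/30 ≈ -3.0333)
E(M) = -30*M²/91 (E(M) = M²/(-91/30) = M²*(-30/91) = -30*M²/91)
f = -135/23842 (f = -(-30/91*3²)/(2*(-262)) = -(-30/91*9)*(-1)/(2*262) = -(-135)*(-1)/(91*262) = -½*135/11921 = -135/23842 ≈ -0.0056623)
-133*(f + (R - 1*(-738))) = -133*(-135/23842 + (-618 - 1*(-738))) = -133*(-135/23842 + (-618 + 738)) = -133*(-135/23842 + 120) = -133*2860905/23842 = -54357195/3406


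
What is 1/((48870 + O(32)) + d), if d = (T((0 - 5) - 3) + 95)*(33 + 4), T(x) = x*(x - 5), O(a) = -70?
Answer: 1/56163 ≈ 1.7805e-5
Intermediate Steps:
T(x) = x*(-5 + x)
d = 7363 (d = (((0 - 5) - 3)*(-5 + ((0 - 5) - 3)) + 95)*(33 + 4) = ((-5 - 3)*(-5 + (-5 - 3)) + 95)*37 = (-8*(-5 - 8) + 95)*37 = (-8*(-13) + 95)*37 = (104 + 95)*37 = 199*37 = 7363)
1/((48870 + O(32)) + d) = 1/((48870 - 70) + 7363) = 1/(48800 + 7363) = 1/56163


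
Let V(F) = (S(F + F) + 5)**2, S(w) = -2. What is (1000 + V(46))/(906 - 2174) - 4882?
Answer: -6191385/1268 ≈ -4882.8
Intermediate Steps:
V(F) = 9 (V(F) = (-2 + 5)**2 = 3**2 = 9)
(1000 + V(46))/(906 - 2174) - 4882 = (1000 + 9)/(906 - 2174) - 4882 = 1009/(-1268) - 4882 = 1009*(-1/1268) - 4882 = -1009/1268 - 4882 = -6191385/1268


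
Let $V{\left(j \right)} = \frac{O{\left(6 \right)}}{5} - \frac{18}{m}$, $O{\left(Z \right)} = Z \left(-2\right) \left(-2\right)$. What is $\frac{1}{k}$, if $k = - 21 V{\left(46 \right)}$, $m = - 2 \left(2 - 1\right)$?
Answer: $- \frac{5}{1449} \approx -0.0034507$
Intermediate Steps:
$O{\left(Z \right)} = 4 Z$ ($O{\left(Z \right)} = - 2 Z \left(-2\right) = 4 Z$)
$m = -2$ ($m = \left(-2\right) 1 = -2$)
$V{\left(j \right)} = \frac{69}{5}$ ($V{\left(j \right)} = \frac{4 \cdot 6}{5} - \frac{18}{-2} = 24 \cdot \frac{1}{5} - -9 = \frac{24}{5} + 9 = \frac{69}{5}$)
$k = - \frac{1449}{5}$ ($k = \left(-21\right) \frac{69}{5} = - \frac{1449}{5} \approx -289.8$)
$\frac{1}{k} = \frac{1}{- \frac{1449}{5}} = - \frac{5}{1449}$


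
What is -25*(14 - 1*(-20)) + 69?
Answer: -781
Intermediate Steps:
-25*(14 - 1*(-20)) + 69 = -25*(14 + 20) + 69 = -25*34 + 69 = -850 + 69 = -781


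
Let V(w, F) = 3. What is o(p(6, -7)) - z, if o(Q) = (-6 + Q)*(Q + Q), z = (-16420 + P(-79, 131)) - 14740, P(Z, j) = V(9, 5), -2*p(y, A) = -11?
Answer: 62303/2 ≈ 31152.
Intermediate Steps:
p(y, A) = 11/2 (p(y, A) = -½*(-11) = 11/2)
P(Z, j) = 3
z = -31157 (z = (-16420 + 3) - 14740 = -16417 - 14740 = -31157)
o(Q) = 2*Q*(-6 + Q) (o(Q) = (-6 + Q)*(2*Q) = 2*Q*(-6 + Q))
o(p(6, -7)) - z = 2*(11/2)*(-6 + 11/2) - 1*(-31157) = 2*(11/2)*(-½) + 31157 = -11/2 + 31157 = 62303/2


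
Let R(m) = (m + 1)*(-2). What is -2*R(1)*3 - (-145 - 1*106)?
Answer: 275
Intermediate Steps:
R(m) = -2 - 2*m (R(m) = (1 + m)*(-2) = -2 - 2*m)
-2*R(1)*3 - (-145 - 1*106) = -2*(-2 - 2*1)*3 - (-145 - 1*106) = -2*(-2 - 2)*3 - (-145 - 106) = -2*(-4)*3 - 1*(-251) = 8*3 + 251 = 24 + 251 = 275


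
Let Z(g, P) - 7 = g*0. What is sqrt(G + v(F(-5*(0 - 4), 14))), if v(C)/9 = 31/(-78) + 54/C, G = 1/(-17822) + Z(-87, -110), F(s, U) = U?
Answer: 2*sqrt(127946855855)/115843 ≈ 6.1755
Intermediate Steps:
Z(g, P) = 7 (Z(g, P) = 7 + g*0 = 7 + 0 = 7)
G = 124753/17822 (G = 1/(-17822) + 7 = -1/17822 + 7 = 124753/17822 ≈ 6.9999)
v(C) = -93/26 + 486/C (v(C) = 9*(31/(-78) + 54/C) = 9*(31*(-1/78) + 54/C) = 9*(-31/78 + 54/C) = -93/26 + 486/C)
sqrt(G + v(F(-5*(0 - 4), 14))) = sqrt(124753/17822 + (-93/26 + 486/14)) = sqrt(124753/17822 + (-93/26 + 486*(1/14))) = sqrt(124753/17822 + (-93/26 + 243/7)) = sqrt(124753/17822 + 5667/182) = sqrt(4417940/115843) = 2*sqrt(127946855855)/115843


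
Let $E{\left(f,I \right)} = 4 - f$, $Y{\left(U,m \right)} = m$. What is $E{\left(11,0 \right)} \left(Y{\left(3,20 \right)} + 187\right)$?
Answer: $-1449$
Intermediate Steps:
$E{\left(11,0 \right)} \left(Y{\left(3,20 \right)} + 187\right) = \left(4 - 11\right) \left(20 + 187\right) = \left(4 - 11\right) 207 = \left(-7\right) 207 = -1449$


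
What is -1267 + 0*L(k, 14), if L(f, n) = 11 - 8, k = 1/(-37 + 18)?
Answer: -1267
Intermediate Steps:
k = -1/19 (k = 1/(-19) = -1/19 ≈ -0.052632)
L(f, n) = 3
-1267 + 0*L(k, 14) = -1267 + 0*3 = -1267 + 0 = -1267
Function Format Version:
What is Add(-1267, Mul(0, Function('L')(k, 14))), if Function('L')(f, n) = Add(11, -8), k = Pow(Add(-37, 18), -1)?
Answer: -1267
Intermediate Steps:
k = Rational(-1, 19) (k = Pow(-19, -1) = Rational(-1, 19) ≈ -0.052632)
Function('L')(f, n) = 3
Add(-1267, Mul(0, Function('L')(k, 14))) = Add(-1267, Mul(0, 3)) = Add(-1267, 0) = -1267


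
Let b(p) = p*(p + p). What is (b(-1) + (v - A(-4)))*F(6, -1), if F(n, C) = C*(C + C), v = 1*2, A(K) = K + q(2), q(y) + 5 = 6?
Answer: 14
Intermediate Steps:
q(y) = 1 (q(y) = -5 + 6 = 1)
b(p) = 2*p**2 (b(p) = p*(2*p) = 2*p**2)
A(K) = 1 + K (A(K) = K + 1 = 1 + K)
v = 2
F(n, C) = 2*C**2 (F(n, C) = C*(2*C) = 2*C**2)
(b(-1) + (v - A(-4)))*F(6, -1) = (2*(-1)**2 + (2 - (1 - 4)))*(2*(-1)**2) = (2*1 + (2 - 1*(-3)))*(2*1) = (2 + (2 + 3))*2 = (2 + 5)*2 = 7*2 = 14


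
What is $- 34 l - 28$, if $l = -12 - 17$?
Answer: $958$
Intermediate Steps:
$l = -29$
$- 34 l - 28 = \left(-34\right) \left(-29\right) - 28 = 986 - 28 = 958$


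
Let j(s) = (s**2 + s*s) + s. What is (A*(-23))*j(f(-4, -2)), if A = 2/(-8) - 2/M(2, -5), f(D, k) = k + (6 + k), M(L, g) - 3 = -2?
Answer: 1035/2 ≈ 517.50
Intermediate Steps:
M(L, g) = 1 (M(L, g) = 3 - 2 = 1)
f(D, k) = 6 + 2*k
A = -9/4 (A = 2/(-8) - 2/1 = 2*(-1/8) - 2*1 = -1/4 - 2 = -9/4 ≈ -2.2500)
j(s) = s + 2*s**2 (j(s) = (s**2 + s**2) + s = 2*s**2 + s = s + 2*s**2)
(A*(-23))*j(f(-4, -2)) = (-9/4*(-23))*((6 + 2*(-2))*(1 + 2*(6 + 2*(-2)))) = 207*((6 - 4)*(1 + 2*(6 - 4)))/4 = 207*(2*(1 + 2*2))/4 = 207*(2*(1 + 4))/4 = 207*(2*5)/4 = (207/4)*10 = 1035/2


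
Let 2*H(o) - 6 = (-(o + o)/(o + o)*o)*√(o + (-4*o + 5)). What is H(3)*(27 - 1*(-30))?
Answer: 171 - 171*I ≈ 171.0 - 171.0*I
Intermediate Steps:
H(o) = 3 - o*√(5 - 3*o)/2 (H(o) = 3 + ((-(o + o)/(o + o)*o)*√(o + (-4*o + 5)))/2 = 3 + ((-(2*o)/((2*o))*o)*√(o + (5 - 4*o)))/2 = 3 + ((-(2*o)*(1/(2*o))*o)*√(5 - 3*o))/2 = 3 + ((-o)*√(5 - 3*o))/2 = 3 + (-o*√(5 - 3*o))/2 = 3 - o*√(5 - 3*o)/2)
H(3)*(27 - 1*(-30)) = (3 - ½*3*√(5 - 3*3))*(27 - 1*(-30)) = (3 - ½*3*√(5 - 9))*(27 + 30) = (3 - ½*3*√(-4))*57 = (3 - ½*3*2*I)*57 = (3 - 3*I)*57 = 171 - 171*I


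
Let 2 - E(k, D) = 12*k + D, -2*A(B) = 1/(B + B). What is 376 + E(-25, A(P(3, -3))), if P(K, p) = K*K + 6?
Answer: 40681/60 ≈ 678.02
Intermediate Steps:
P(K, p) = 6 + K² (P(K, p) = K² + 6 = 6 + K²)
A(B) = -1/(4*B) (A(B) = -1/(2*(B + B)) = -1/(2*B)/2 = -1/(4*B))
E(k, D) = 2 - D - 12*k (E(k, D) = 2 - (12*k + D) = 2 - (D + 12*k) = 2 + (-D - 12*k) = 2 - D - 12*k)
376 + E(-25, A(P(3, -3))) = 376 + (2 - (-1)/(4*(6 + 3²)) - 12*(-25)) = 376 + (2 - (-1)/(4*(6 + 9)) + 300) = 376 + (2 - (-1)/(4*15) + 300) = 376 + (2 - 1*(-1/60) + 300) = 376 + (2 + 1/60 + 300) = 376 + 18121/60 = 40681/60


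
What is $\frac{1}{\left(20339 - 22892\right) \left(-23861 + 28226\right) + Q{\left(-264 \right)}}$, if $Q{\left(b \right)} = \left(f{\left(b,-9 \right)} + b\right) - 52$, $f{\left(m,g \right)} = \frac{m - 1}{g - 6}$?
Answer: $- \frac{3}{33432430} \approx -8.9733 \cdot 10^{-8}$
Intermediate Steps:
$f{\left(m,g \right)} = \frac{-1 + m}{-6 + g}$
$Q{\left(b \right)} = - \frac{779}{15} + \frac{14 b}{15}$ ($Q{\left(b \right)} = \left(\frac{-1 + b}{-6 - 9} + b\right) - 52 = \left(\frac{-1 + b}{-15} + b\right) - 52 = \left(- \frac{-1 + b}{15} + b\right) - 52 = \left(\left(\frac{1}{15} - \frac{b}{15}\right) + b\right) - 52 = \left(\frac{1}{15} + \frac{14 b}{15}\right) - 52 = - \frac{779}{15} + \frac{14 b}{15}$)
$\frac{1}{\left(20339 - 22892\right) \left(-23861 + 28226\right) + Q{\left(-264 \right)}} = \frac{1}{\left(20339 - 22892\right) \left(-23861 + 28226\right) + \left(- \frac{779}{15} + \frac{14}{15} \left(-264\right)\right)} = \frac{1}{\left(-2553\right) 4365 - \frac{895}{3}} = \frac{1}{-11143845 - \frac{895}{3}} = \frac{1}{- \frac{33432430}{3}} = - \frac{3}{33432430}$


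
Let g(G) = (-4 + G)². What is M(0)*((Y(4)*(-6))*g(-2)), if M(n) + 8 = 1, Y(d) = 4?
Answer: 6048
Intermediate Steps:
M(n) = -7 (M(n) = -8 + 1 = -7)
M(0)*((Y(4)*(-6))*g(-2)) = -7*4*(-6)*(-4 - 2)² = -(-168)*(-6)² = -(-168)*36 = -7*(-864) = 6048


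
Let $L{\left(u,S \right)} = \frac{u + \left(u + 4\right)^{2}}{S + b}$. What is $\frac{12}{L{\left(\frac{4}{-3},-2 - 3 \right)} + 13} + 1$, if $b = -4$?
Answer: $\frac{1973}{1001} \approx 1.971$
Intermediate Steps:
$L{\left(u,S \right)} = \frac{u + \left(4 + u\right)^{2}}{-4 + S}$ ($L{\left(u,S \right)} = \frac{u + \left(u + 4\right)^{2}}{S - 4} = \frac{u + \left(4 + u\right)^{2}}{-4 + S}$)
$\frac{12}{L{\left(\frac{4}{-3},-2 - 3 \right)} + 13} + 1 = \frac{12}{\frac{\frac{4}{-3} + \left(4 + \frac{4}{-3}\right)^{2}}{-4 - 5} + 13} + 1 = \frac{12}{\frac{4 \left(- \frac{1}{3}\right) + \left(4 + 4 \left(- \frac{1}{3}\right)\right)^{2}}{-4 - 5} + 13} + 1 = \frac{12}{\frac{- \frac{4}{3} + \left(4 - \frac{4}{3}\right)^{2}}{-9} + 13} + 1 = \frac{12}{- \frac{- \frac{4}{3} + \left(\frac{8}{3}\right)^{2}}{9} + 13} + 1 = \frac{12}{- \frac{- \frac{4}{3} + \frac{64}{9}}{9} + 13} + 1 = \frac{12}{\left(- \frac{1}{9}\right) \frac{52}{9} + 13} + 1 = \frac{12}{- \frac{52}{81} + 13} + 1 = \frac{12}{\frac{1001}{81}} + 1 = 12 \cdot \frac{81}{1001} + 1 = \frac{972}{1001} + 1 = \frac{1973}{1001}$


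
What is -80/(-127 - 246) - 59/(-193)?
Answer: 37447/71989 ≈ 0.52018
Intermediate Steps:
-80/(-127 - 246) - 59/(-193) = -80/(-373) - 59*(-1/193) = -80*(-1/373) + 59/193 = 80/373 + 59/193 = 37447/71989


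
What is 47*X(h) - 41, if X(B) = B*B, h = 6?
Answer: 1651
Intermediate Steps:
X(B) = B²
47*X(h) - 41 = 47*6² - 41 = 47*36 - 41 = 1692 - 41 = 1651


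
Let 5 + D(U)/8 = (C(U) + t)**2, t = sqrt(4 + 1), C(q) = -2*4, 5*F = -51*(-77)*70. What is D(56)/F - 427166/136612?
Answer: -7027247/2254098 - 64*sqrt(5)/27489 ≈ -3.1227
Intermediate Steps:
F = 54978 (F = (-51*(-77)*70)/5 = (3927*70)/5 = (1/5)*274890 = 54978)
C(q) = -8
t = sqrt(5) ≈ 2.2361
D(U) = -40 + 8*(-8 + sqrt(5))**2
D(56)/F - 427166/136612 = (512 - 128*sqrt(5))/54978 - 427166/136612 = (512 - 128*sqrt(5))*(1/54978) - 427166*1/136612 = (256/27489 - 64*sqrt(5)/27489) - 213583/68306 = -7027247/2254098 - 64*sqrt(5)/27489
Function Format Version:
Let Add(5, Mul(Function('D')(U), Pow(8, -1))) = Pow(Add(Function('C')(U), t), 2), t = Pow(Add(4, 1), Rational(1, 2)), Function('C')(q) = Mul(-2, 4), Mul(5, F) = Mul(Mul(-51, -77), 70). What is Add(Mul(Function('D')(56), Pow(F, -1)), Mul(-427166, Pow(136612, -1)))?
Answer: Add(Rational(-7027247, 2254098), Mul(Rational(-64, 27489), Pow(5, Rational(1, 2)))) ≈ -3.1227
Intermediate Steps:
F = 54978 (F = Mul(Rational(1, 5), Mul(Mul(-51, -77), 70)) = Mul(Rational(1, 5), Mul(3927, 70)) = Mul(Rational(1, 5), 274890) = 54978)
Function('C')(q) = -8
t = Pow(5, Rational(1, 2)) ≈ 2.2361
Function('D')(U) = Add(-40, Mul(8, Pow(Add(-8, Pow(5, Rational(1, 2))), 2)))
Add(Mul(Function('D')(56), Pow(F, -1)), Mul(-427166, Pow(136612, -1))) = Add(Mul(Add(512, Mul(-128, Pow(5, Rational(1, 2)))), Pow(54978, -1)), Mul(-427166, Pow(136612, -1))) = Add(Mul(Add(512, Mul(-128, Pow(5, Rational(1, 2)))), Rational(1, 54978)), Mul(-427166, Rational(1, 136612))) = Add(Add(Rational(256, 27489), Mul(Rational(-64, 27489), Pow(5, Rational(1, 2)))), Rational(-213583, 68306)) = Add(Rational(-7027247, 2254098), Mul(Rational(-64, 27489), Pow(5, Rational(1, 2))))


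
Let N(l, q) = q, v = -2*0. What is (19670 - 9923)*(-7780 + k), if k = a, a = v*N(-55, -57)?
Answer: -75831660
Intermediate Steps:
v = 0
a = 0 (a = 0*(-57) = 0)
k = 0
(19670 - 9923)*(-7780 + k) = (19670 - 9923)*(-7780 + 0) = 9747*(-7780) = -75831660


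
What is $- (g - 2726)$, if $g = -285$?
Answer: $3011$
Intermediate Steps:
$- (g - 2726) = - (-285 - 2726) = \left(-1\right) \left(-3011\right) = 3011$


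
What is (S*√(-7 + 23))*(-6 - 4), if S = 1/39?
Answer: -40/39 ≈ -1.0256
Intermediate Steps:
S = 1/39 ≈ 0.025641
(S*√(-7 + 23))*(-6 - 4) = (√(-7 + 23)/39)*(-6 - 4) = (√16/39)*(-10) = ((1/39)*4)*(-10) = (4/39)*(-10) = -40/39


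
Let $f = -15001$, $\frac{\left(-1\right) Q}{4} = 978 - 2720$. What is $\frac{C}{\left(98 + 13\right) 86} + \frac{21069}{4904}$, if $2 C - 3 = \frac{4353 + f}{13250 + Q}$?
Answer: $\frac{92419574401}{21510841848} \approx 4.2964$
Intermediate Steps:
$Q = 6968$ ($Q = - 4 \left(978 - 2720\right) = \left(-4\right) \left(-1742\right) = 6968$)
$C = \frac{2273}{1838}$ ($C = \frac{3}{2} + \frac{\left(4353 - 15001\right) \frac{1}{13250 + 6968}}{2} = \frac{3}{2} + \frac{\left(-10648\right) \frac{1}{20218}}{2} = \frac{3}{2} + \frac{1}{2} \left(- \frac{484}{919}\right) = \frac{3}{2} - \frac{242}{919} = \frac{2273}{1838} \approx 1.2367$)
$\frac{C}{\left(98 + 13\right) 86} + \frac{21069}{4904} = \frac{2273}{1838 \left(98 + 13\right) 86} + \frac{21069}{4904} = \frac{2273}{1838 \cdot 111 \cdot 86} + 21069 \cdot \frac{1}{4904} = \frac{2273}{1838 \cdot 9546} + \frac{21069}{4904} = \frac{2273}{1838} \cdot \frac{1}{9546} + \frac{21069}{4904} = \frac{2273}{17545548} + \frac{21069}{4904} = \frac{92419574401}{21510841848}$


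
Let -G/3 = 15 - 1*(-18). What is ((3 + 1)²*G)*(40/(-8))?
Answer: 7920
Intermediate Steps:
G = -99 (G = -3*(15 - 1*(-18)) = -3*(15 + 18) = -3*33 = -99)
((3 + 1)²*G)*(40/(-8)) = ((3 + 1)²*(-99))*(40/(-8)) = (4²*(-99))*(40*(-⅛)) = (16*(-99))*(-5) = -1584*(-5) = 7920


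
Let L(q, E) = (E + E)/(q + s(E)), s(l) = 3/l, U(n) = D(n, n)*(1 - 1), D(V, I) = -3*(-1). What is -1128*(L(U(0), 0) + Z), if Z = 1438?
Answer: -1622064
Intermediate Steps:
D(V, I) = 3
U(n) = 0 (U(n) = 3*(1 - 1) = 3*0 = 0)
L(q, E) = 2*E/(q + 3/E) (L(q, E) = (E + E)/(q + 3/E) = (2*E)/(q + 3/E) = 2*E/(q + 3/E))
-1128*(L(U(0), 0) + Z) = -1128*(2*0**2/(3 + 0*0) + 1438) = -1128*(2*0/(3 + 0) + 1438) = -1128*(2*0/3 + 1438) = -1128*(2*0*(1/3) + 1438) = -1128*(0 + 1438) = -1128*1438 = -1622064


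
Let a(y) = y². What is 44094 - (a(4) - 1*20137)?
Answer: 64215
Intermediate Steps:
44094 - (a(4) - 1*20137) = 44094 - (4² - 1*20137) = 44094 - (16 - 20137) = 44094 - 1*(-20121) = 44094 + 20121 = 64215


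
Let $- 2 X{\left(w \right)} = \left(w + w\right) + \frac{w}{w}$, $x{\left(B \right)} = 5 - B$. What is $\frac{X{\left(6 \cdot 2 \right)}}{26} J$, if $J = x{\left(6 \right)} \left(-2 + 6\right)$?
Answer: $\frac{25}{13} \approx 1.9231$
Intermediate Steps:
$J = -4$ ($J = \left(5 - 6\right) \left(-2 + 6\right) = \left(5 - 6\right) 4 = \left(-1\right) 4 = -4$)
$X{\left(w \right)} = - \frac{1}{2} - w$ ($X{\left(w \right)} = - \frac{\left(w + w\right) + \frac{w}{w}}{2} = - \frac{2 w + 1}{2} = - \frac{1 + 2 w}{2} = - \frac{1}{2} - w$)
$\frac{X{\left(6 \cdot 2 \right)}}{26} J = \frac{- \frac{1}{2} - 6 \cdot 2}{26} \left(-4\right) = \left(- \frac{1}{2} - 12\right) \frac{1}{26} \left(-4\right) = \left(- \frac{25}{2}\right) \frac{1}{26} \left(-4\right) = \left(- \frac{25}{52}\right) \left(-4\right) = \frac{25}{13}$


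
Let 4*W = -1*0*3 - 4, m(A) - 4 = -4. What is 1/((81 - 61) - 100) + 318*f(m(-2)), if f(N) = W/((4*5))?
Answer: -1273/80 ≈ -15.913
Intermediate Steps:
m(A) = 0 (m(A) = 4 - 4 = 0)
W = -1 (W = (-1*0*3 - 4)/4 = (0*3 - 4)/4 = (0 - 4)/4 = (¼)*(-4) = -1)
f(N) = -1/20 (f(N) = -1/(4*5) = -1/20)
1/((81 - 61) - 100) + 318*f(m(-2)) = 1/((81 - 61) - 100) + 318*(-1/20) = 1/(20 - 100) - 159/10 = 1/(-80) - 159/10 = -1/80 - 159/10 = -1273/80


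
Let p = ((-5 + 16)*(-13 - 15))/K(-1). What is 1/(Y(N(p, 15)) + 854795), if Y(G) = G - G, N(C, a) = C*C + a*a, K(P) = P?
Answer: 1/854795 ≈ 1.1699e-6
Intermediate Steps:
p = 308 (p = ((-5 + 16)*(-13 - 15))/(-1) = (11*(-28))*(-1) = -308*(-1) = 308)
N(C, a) = C² + a²
Y(G) = 0
1/(Y(N(p, 15)) + 854795) = 1/(0 + 854795) = 1/854795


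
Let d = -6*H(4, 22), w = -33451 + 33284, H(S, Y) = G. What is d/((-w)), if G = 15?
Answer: -90/167 ≈ -0.53892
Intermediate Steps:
H(S, Y) = 15
w = -167
d = -90 (d = -6*15 = -90)
d/((-w)) = -90/((-1*(-167))) = -90/167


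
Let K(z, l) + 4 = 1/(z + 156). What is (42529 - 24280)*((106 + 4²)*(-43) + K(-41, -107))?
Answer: -11017815501/115 ≈ -9.5807e+7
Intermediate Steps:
K(z, l) = -4 + 1/(156 + z) (K(z, l) = -4 + 1/(z + 156) = -4 + 1/(156 + z))
(42529 - 24280)*((106 + 4²)*(-43) + K(-41, -107)) = (42529 - 24280)*((106 + 4²)*(-43) + (-623 - 4*(-41))/(156 - 41)) = 18249*((106 + 16)*(-43) + (-623 + 164)/115) = 18249*(122*(-43) + (1/115)*(-459)) = 18249*(-5246 - 459/115) = 18249*(-603749/115) = -11017815501/115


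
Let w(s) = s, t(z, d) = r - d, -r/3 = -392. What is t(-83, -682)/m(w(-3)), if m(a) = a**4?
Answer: 1858/81 ≈ 22.938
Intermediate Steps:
r = 1176 (r = -3*(-392) = 1176)
t(z, d) = 1176 - d
t(-83, -682)/m(w(-3)) = (1176 - 1*(-682))/((-3)**4) = (1176 + 682)/81 = 1858*(1/81) = 1858/81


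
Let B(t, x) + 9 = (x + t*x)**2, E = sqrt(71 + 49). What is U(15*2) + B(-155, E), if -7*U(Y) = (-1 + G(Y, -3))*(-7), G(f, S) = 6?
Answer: 2845916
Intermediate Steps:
E = 2*sqrt(30) (E = sqrt(120) = 2*sqrt(30) ≈ 10.954)
U(Y) = 5 (U(Y) = -(-1 + 6)*(-7)/7 = -5*(-7)/7 = -1/7*(-35) = 5)
B(t, x) = -9 + (x + t*x)**2
U(15*2) + B(-155, E) = 5 + (-9 + (2*sqrt(30))**2*(1 - 155)**2) = 5 + (-9 + 120*(-154)**2) = 5 + (-9 + 120*23716) = 5 + (-9 + 2845920) = 5 + 2845911 = 2845916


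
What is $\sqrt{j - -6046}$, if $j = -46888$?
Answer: $3 i \sqrt{4538} \approx 202.09 i$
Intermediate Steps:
$\sqrt{j - -6046} = \sqrt{-46888 - -6046} = \sqrt{-46888 + 6046} = \sqrt{-40842} = 3 i \sqrt{4538}$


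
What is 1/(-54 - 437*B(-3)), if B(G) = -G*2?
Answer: -1/2676 ≈ -0.00037369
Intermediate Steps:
B(G) = -2*G
1/(-54 - 437*B(-3)) = 1/(-54 - (-874)*(-3)) = 1/(-54 - 437*6) = 1/(-54 - 2622) = 1/(-2676) = -1/2676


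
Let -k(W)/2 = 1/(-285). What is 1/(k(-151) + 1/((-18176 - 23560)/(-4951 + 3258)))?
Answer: 3964920/188659 ≈ 21.016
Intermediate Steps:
k(W) = 2/285 (k(W) = -2/(-285) = -2*(-1/285) = 2/285)
1/(k(-151) + 1/((-18176 - 23560)/(-4951 + 3258))) = 1/(2/285 + 1/((-18176 - 23560)/(-4951 + 3258))) = 1/(2/285 + 1/(-41736/(-1693))) = 1/(2/285 + 1/(-41736*(-1/1693))) = 1/(2/285 + 1/(41736/1693)) = 1/(2/285 + 1693/41736) = 1/(188659/3964920) = 3964920/188659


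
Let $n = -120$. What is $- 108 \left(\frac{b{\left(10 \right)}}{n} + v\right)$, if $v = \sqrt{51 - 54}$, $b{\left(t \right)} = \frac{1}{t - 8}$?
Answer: $\frac{9}{20} - 108 i \sqrt{3} \approx 0.45 - 187.06 i$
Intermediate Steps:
$b{\left(t \right)} = \frac{1}{-8 + t}$
$v = i \sqrt{3}$ ($v = \sqrt{-3} = i \sqrt{3} \approx 1.732 i$)
$- 108 \left(\frac{b{\left(10 \right)}}{n} + v\right) = - 108 \left(\frac{1}{\left(-8 + 10\right) \left(-120\right)} + i \sqrt{3}\right) = - 108 \left(\frac{1}{2} \left(- \frac{1}{120}\right) + i \sqrt{3}\right) = - 108 \left(- \frac{1}{240} + i \sqrt{3}\right) = \frac{9}{20} - 108 i \sqrt{3}$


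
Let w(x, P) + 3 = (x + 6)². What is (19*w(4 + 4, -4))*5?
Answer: 18335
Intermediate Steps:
w(x, P) = -3 + (6 + x)² (w(x, P) = -3 + (x + 6)² = -3 + (6 + x)²)
(19*w(4 + 4, -4))*5 = (19*(-3 + (6 + (4 + 4))²))*5 = (19*(-3 + (6 + 8)²))*5 = (19*(-3 + 14²))*5 = (19*(-3 + 196))*5 = (19*193)*5 = 3667*5 = 18335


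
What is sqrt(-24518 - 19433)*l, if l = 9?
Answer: 9*I*sqrt(43951) ≈ 1886.8*I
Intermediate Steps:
sqrt(-24518 - 19433)*l = sqrt(-24518 - 19433)*9 = sqrt(-43951)*9 = (I*sqrt(43951))*9 = 9*I*sqrt(43951)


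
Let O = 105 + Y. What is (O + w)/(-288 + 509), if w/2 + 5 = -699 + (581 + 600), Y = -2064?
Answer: -1005/221 ≈ -4.5475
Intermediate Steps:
O = -1959 (O = 105 - 2064 = -1959)
w = 954 (w = -10 + 2*(-699 + (581 + 600)) = -10 + 2*(-699 + 1181) = -10 + 2*482 = -10 + 964 = 954)
(O + w)/(-288 + 509) = (-1959 + 954)/(-288 + 509) = -1005/221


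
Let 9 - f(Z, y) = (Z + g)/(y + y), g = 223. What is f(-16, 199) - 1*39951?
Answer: -15897123/398 ≈ -39943.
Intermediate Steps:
f(Z, y) = 9 - (223 + Z)/(2*y) (f(Z, y) = 9 - (Z + 223)/(y + y) = 9 - (223 + Z)/(2*y))
f(-16, 199) - 1*39951 = (½)*(-223 - 1*(-16) + 18*199)/199 - 1*39951 = (½)*(1/199)*(-223 + 16 + 3582) - 39951 = (½)*(1/199)*3375 - 39951 = 3375/398 - 39951 = -15897123/398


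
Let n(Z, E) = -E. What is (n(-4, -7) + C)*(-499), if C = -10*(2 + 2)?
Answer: 16467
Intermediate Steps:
C = -40 (C = -10*4 = -40)
(n(-4, -7) + C)*(-499) = (-1*(-7) - 40)*(-499) = (7 - 40)*(-499) = -33*(-499) = 16467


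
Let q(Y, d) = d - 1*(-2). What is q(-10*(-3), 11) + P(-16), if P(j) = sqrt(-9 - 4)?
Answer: 13 + I*sqrt(13) ≈ 13.0 + 3.6056*I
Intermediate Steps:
P(j) = I*sqrt(13) (P(j) = sqrt(-13) = I*sqrt(13))
q(Y, d) = 2 + d (q(Y, d) = d + 2 = 2 + d)
q(-10*(-3), 11) + P(-16) = (2 + 11) + I*sqrt(13) = 13 + I*sqrt(13)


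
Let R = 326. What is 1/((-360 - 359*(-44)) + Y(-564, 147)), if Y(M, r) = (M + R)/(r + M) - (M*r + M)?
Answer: 417/41244874 ≈ 1.0110e-5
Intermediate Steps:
Y(M, r) = -M + (326 + M)/(M + r) - M*r (Y(M, r) = (M + 326)/(r + M) - (M*r + M) = (326 + M)/(M + r) - (M + M*r) = (326 + M)/(M + r) + (-M - M*r) = -M + (326 + M)/(M + r) - M*r)
1/((-360 - 359*(-44)) + Y(-564, 147)) = 1/((-360 - 359*(-44)) + (326 - 564 - 1*(-564)**2 - 1*(-564)*147 - 1*(-564)*147**2 - 1*147*(-564)**2)/(-564 + 147)) = 1/((-360 + 15796) + (326 - 564 - 1*318096 + 82908 - 1*(-564)*21609 - 1*147*318096)/(-417)) = 1/(15436 - (326 - 564 - 318096 + 82908 + 12187476 - 46760112)/417) = 1/(15436 - 1/417*(-34808062)) = 1/(15436 + 34808062/417) = 1/(41244874/417) = 417/41244874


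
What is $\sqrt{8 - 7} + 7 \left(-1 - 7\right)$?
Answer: $-55$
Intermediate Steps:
$\sqrt{8 - 7} + 7 \left(-1 - 7\right) = \sqrt{1} + 7 \left(-1 - 7\right) = 1 + 7 \left(-8\right) = 1 - 56 = -55$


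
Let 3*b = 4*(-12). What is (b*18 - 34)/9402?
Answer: -161/4701 ≈ -0.034248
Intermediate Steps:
b = -16 (b = (4*(-12))/3 = (⅓)*(-48) = -16)
(b*18 - 34)/9402 = (-16*18 - 34)/9402 = (-288 - 34)*(1/9402) = -322*1/9402 = -161/4701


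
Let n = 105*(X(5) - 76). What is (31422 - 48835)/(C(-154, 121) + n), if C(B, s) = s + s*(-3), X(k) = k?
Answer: 17413/7697 ≈ 2.2623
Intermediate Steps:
n = -7455 (n = 105*(5 - 76) = 105*(-71) = -7455)
C(B, s) = -2*s (C(B, s) = s - 3*s = -2*s)
(31422 - 48835)/(C(-154, 121) + n) = (31422 - 48835)/(-2*121 - 7455) = -17413/(-242 - 7455) = -17413/(-7697) = -17413*(-1/7697) = 17413/7697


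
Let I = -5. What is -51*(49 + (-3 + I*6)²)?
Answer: -58038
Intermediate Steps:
-51*(49 + (-3 + I*6)²) = -51*(49 + (-3 - 5*6)²) = -51*(49 + (-3 - 30)²) = -51*(49 + (-33)²) = -51*(49 + 1089) = -51*1138 = -58038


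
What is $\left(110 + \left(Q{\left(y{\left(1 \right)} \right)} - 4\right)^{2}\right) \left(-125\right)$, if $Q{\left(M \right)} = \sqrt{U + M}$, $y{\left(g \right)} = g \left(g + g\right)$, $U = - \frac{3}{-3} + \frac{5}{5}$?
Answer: $-14250$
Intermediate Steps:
$U = 2$ ($U = \left(-3\right) \left(- \frac{1}{3}\right) + 5 \cdot \frac{1}{5} = 1 + 1 = 2$)
$y{\left(g \right)} = 2 g^{2}$ ($y{\left(g \right)} = g 2 g = 2 g^{2}$)
$Q{\left(M \right)} = \sqrt{2 + M}$
$\left(110 + \left(Q{\left(y{\left(1 \right)} \right)} - 4\right)^{2}\right) \left(-125\right) = \left(110 + \left(\sqrt{2 + 2 \cdot 1^{2}} - 4\right)^{2}\right) \left(-125\right) = \left(110 + \left(\sqrt{2 + 2 \cdot 1} - 4\right)^{2}\right) \left(-125\right) = \left(110 + \left(\sqrt{2 + 2} - 4\right)^{2}\right) \left(-125\right) = \left(110 + \left(\sqrt{4} - 4\right)^{2}\right) \left(-125\right) = \left(110 + \left(2 - 4\right)^{2}\right) \left(-125\right) = \left(110 + \left(-2\right)^{2}\right) \left(-125\right) = \left(110 + 4\right) \left(-125\right) = 114 \left(-125\right) = -14250$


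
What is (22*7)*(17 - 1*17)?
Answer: 0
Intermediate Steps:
(22*7)*(17 - 1*17) = 154*(17 - 17) = 154*0 = 0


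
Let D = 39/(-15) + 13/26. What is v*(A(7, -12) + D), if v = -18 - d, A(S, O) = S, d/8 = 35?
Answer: -7301/5 ≈ -1460.2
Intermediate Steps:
d = 280 (d = 8*35 = 280)
D = -21/10 (D = 39*(-1/15) + 13*(1/26) = -13/5 + 1/2 = -21/10 ≈ -2.1000)
v = -298 (v = -18 - 1*280 = -18 - 280 = -298)
v*(A(7, -12) + D) = -298*(7 - 21/10) = -298*49/10 = -7301/5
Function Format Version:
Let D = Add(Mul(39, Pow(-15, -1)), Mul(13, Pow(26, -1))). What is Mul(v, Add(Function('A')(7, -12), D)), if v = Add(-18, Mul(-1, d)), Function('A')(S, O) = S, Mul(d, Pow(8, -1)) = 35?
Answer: Rational(-7301, 5) ≈ -1460.2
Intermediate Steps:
d = 280 (d = Mul(8, 35) = 280)
D = Rational(-21, 10) (D = Add(Mul(39, Rational(-1, 15)), Mul(13, Rational(1, 26))) = Add(Rational(-13, 5), Rational(1, 2)) = Rational(-21, 10) ≈ -2.1000)
v = -298 (v = Add(-18, Mul(-1, 280)) = Add(-18, -280) = -298)
Mul(v, Add(Function('A')(7, -12), D)) = Mul(-298, Add(7, Rational(-21, 10))) = Mul(-298, Rational(49, 10)) = Rational(-7301, 5)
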